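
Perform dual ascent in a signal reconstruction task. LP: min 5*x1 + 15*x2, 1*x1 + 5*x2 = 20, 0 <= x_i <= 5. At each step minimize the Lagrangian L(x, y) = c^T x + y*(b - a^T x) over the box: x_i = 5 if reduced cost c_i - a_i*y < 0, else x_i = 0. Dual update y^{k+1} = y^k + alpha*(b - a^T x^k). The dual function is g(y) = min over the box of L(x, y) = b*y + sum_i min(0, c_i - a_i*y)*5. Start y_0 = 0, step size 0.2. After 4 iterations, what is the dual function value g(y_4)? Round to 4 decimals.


Dual ascent for LP: min 5*x1 + 15*x2, 1*x1 + 5*x2 = 20, 0 <= x_i <= 5
Step 1: y^k = 0.0, reduced costs: (5.0, 15.0)
  x^k = (0.0, 0.0), subgradient = b - a^T x = 20.0
  y^{k+1} = 0.0 + 0.2*20.0 = 4.0
Step 2: y^k = 4.0, reduced costs: (1.0, -5.0)
  x^k = (0.0, 5.0), subgradient = b - a^T x = -5.0
  y^{k+1} = 4.0 + 0.2*-5.0 = 3.0
Step 3: y^k = 3.0, reduced costs: (2.0, 0.0)
  x^k = (0.0, 0.0), subgradient = b - a^T x = 20.0
  y^{k+1} = 3.0 + 0.2*20.0 = 7.0
Step 4: y^k = 7.0, reduced costs: (-2.0, -20.0)
  x^k = (5.0, 5.0), subgradient = b - a^T x = -10.0
  y^{k+1} = 7.0 + 0.2*-10.0 = 5.0
Dual objective at y_4 = 5.0: reduced costs (0.0, -10.0), box minimizer x = (0.0, 5.0)
g(y_4) = b*y + (c1 - a1*y)*x1 + (c2 - a2*y)*x2 = 20*5.0 + 0.0*0.0 + (-10.0)*5.0 = 100.0 + 0.0 - 50.0 = 50.0


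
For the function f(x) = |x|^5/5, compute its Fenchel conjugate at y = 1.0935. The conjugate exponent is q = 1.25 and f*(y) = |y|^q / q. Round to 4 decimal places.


The conjugate exponent q satisfies 1/p + 1/q = 1.
p = 5, so q = 5/(5 - 1) = 1.25
|y|^q = 1.0935^1.25 = 1.1182
f*(1.0935) = 1.1182 / 1.25 = 0.8946


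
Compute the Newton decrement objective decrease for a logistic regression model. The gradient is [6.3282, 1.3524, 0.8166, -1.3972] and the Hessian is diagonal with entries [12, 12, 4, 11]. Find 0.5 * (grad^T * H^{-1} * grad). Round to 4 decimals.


Step 1: H is diagonal, so H^(-1) * g = [0.5274, 0.1127, 0.2042, -0.127].
Step 2: g^T H^(-1) g = sum_i g_i^2 / H_ii
  = (6.3282)^2/12 + (1.3524)^2/12 + (0.8166)^2/4 + (-1.3972)^2/11
  = 3.3372 + 0.1524 + 0.1667 + 0.1775 = 3.8338
Step 3: Objective decrease = 0.5 * g^T H^(-1) g = 1.9169


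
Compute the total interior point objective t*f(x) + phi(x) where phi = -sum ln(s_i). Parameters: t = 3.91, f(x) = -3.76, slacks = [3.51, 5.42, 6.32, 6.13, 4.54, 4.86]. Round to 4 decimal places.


Step 1: Compute log-barrier.
ln values: [1.2556, 1.6901, 1.8437, 1.8132, 1.5129, 1.581]
phi = -(1.2556 + 1.6901 + 1.8437 + 1.8132 + 1.5129 + 1.581) = -9.6966
Step 2: Compute augmented objective.
t*f(x) = 3.91*-3.76 = -14.7016
Total = -14.7016 - 9.6966 = -24.3982


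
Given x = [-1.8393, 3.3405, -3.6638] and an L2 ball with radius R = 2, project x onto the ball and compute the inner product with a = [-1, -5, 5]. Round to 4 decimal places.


Step 1: Compute ||x|| (intermediates to 6 decimals).
||x|| = sqrt((-1.8393)^2 + 3.3405^2 + (-3.6638)^2) = 5.288232
Step 2: Project.
Since ||x|| > R, scale = R/||x|| = 2/5.288232 = 0.378198, proj(x) = scale * x
proj(x) = [-0.69562, 1.26337, -1.385642]
Step 3: Dot product.
a^T * proj(x) = -1*(-0.69562) - 5*1.26337 + 5*(-1.385642) = -12.5494


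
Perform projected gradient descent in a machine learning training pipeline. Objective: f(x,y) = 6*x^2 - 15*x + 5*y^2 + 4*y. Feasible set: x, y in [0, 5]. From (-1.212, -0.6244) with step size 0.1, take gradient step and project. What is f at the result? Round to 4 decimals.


Step 1: Compute gradient at (-1.212, -0.6244).
grad_x = 2*6*-1.212 - 15 = -29.544
grad_y = 2*5*-0.6244 + 4 = -2.244
Step 2: Gradient step.
x_raw = -1.212 - 0.1*-29.544 = 1.7424
y_raw = -0.6244 - 0.1*-2.244 = -0.4
Step 3: Project onto [0, 5].
x_proj = clip(1.7424) = 1.7424
y_proj = clip(-0.4) = 0.0
Step 4: Evaluate f.
f(1.7424, 0.0) = -7.9203


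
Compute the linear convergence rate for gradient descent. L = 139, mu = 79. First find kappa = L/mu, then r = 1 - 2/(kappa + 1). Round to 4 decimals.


Step 1: Compute the condition number.
kappa = L/mu = 139/79 = 1.7595
Step 2: Compute the convergence rate.
r = 1 - 2/(kappa + 1) = 1 - 2*mu/(L + mu) = (L - mu)/(L + mu) = 60/218 = 0.2752


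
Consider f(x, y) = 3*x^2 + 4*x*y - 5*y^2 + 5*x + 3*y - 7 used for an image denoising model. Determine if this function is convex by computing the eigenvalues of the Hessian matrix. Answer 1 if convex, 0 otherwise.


The Hessian of f(x,y) = 3*x^2 + 4*x*y - 5*y^2 + 5*x + 3*y - 7 is:
H = [[6, 4], [4, -10]]
Trace = 6 - 10 = -4
Determinant = 6*-10 - (4)^2 = -76
Discriminant = (-4)^2 - 4*-76 = 320.0
Eigenvalues: lambda_1 = -10.9443, lambda_2 = 6.9443
The function is not convex.

0


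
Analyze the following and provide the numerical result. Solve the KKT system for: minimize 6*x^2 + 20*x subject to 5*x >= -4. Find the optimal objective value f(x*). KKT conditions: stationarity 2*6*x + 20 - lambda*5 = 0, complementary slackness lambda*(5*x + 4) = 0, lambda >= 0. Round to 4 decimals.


Step 1: Try lambda = 0 (constraint inactive).
x_unc = -20/(2*6) = -1.6667
Check: 5*-1.6667 = -8.3335 < -4 -- violated!
Step 2: Constraint must be active: 5*x = -4
x* = -4/5 = -0.8
lambda = (2*6*(-0.8) + 20)/5 = 2.08
Step 3: Compute optimal value.
f(x*) = 6*(-0.8)^2 + 20*(-0.8) = -12.16


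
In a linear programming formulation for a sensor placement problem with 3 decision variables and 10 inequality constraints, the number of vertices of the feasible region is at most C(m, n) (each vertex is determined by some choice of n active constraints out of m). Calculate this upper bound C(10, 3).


Each vertex corresponds to some choice of n active constraints out of m, so the number of vertices is at most C(m, n) = m! / (n!(m-n)!).
m = 10, n = 3
Numerator: 10 * 9 * 8
Denominator: 3! = 6
C(10, 3) = 120


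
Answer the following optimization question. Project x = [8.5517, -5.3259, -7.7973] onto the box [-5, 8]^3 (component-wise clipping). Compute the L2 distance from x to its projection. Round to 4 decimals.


Project each component onto [-5, 8].
clip(8.5517) = 8.0, clip(-5.3259) = -5.0, clip(-7.7973) = -5.0
Projection = [8.0, -5.0, -5.0]
Squared diffs: [0.3044, 0.1062, 7.8249]
Distance = sqrt(8.2355) = 2.8698


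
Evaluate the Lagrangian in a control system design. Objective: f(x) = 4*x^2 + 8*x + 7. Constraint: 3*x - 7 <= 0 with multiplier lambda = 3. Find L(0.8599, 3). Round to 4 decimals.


Step 1: Evaluate f(x).
f(0.8599) = 4*0.8599^2 + 8*0.8599 + 7 = 16.8369
Step 2: Evaluate g(x).
g(0.8599) = 3*0.8599 - 7 = -4.4203
Step 3: Compute Lagrangian.
L = 16.8369 + 3*-4.4203 = 3.576


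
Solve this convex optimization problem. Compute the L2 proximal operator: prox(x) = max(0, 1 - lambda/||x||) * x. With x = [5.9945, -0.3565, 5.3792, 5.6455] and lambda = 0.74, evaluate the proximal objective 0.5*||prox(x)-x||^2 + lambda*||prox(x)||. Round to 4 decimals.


Step 1: Compute ||x||.
||x|| = 9.8422
Step 2: Compute scaling factor.
scale = max(0, 1 - 0.74/9.8422) = 0.9248
Step 3: prox(x) = [5.5438, -0.3297, 4.9748, 5.221]
||prox(x)|| = 9.1022
Step 4: Proximal objective.
0.5*||prox-x||^2 = 0.2738
lambda*||prox|| = 6.7356
Total = 7.0094


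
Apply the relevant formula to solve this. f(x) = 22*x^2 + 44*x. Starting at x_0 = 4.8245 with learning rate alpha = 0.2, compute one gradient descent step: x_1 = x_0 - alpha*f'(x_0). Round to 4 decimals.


We compute the gradient at x_0 and apply the update.
f'(x) = 44*x + 44
f'(4.8245) = 44*4.8245 + 44 = 256.278
x_1 = 4.8245 - 0.2*256.278 = -46.4311


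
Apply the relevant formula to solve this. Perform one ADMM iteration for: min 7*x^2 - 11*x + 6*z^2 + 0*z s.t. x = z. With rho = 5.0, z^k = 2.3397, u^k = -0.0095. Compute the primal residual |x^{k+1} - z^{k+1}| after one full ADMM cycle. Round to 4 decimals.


ADMM iteration with rho = 5.0, z^k = 2.3397, u^k = -0.0095
Step 1: x-update.
Minimize 7*x^2 - 11*x + (5.0/2)*(x - 2.3397 - 0.0095)^2
FOC: (2*7 + 5.0)*x = 11 + 5.0*(2.3397 + 0.0095)
x^{k+1} = 1.1972
Step 2: z-update.
Minimize 6*z^2 + 0*z + (5.0/2)*(1.1972 - z - 0.0095)^2
FOC: (2*6 + 5.0)*z = 0 + 5.0*(1.1972 - 0.0095)
z^{k+1} = 0.3493
Step 3: u-update.
u^{k+1} = -0.0095 + 1.1972 - 0.3493 = 0.8383
Step 4: Primal residual = |1.1972 - 0.3493| = 0.8478


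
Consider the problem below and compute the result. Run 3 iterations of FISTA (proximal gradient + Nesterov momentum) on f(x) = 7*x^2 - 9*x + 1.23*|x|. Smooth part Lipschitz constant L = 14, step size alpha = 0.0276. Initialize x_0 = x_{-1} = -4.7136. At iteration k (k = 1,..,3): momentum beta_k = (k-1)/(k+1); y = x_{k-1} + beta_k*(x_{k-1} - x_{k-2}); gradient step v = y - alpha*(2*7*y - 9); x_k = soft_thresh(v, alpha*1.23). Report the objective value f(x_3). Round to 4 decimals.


FISTA on f(x) = 7*x^2 - 9*x + 1.23*|x|
L = 14, alpha = 0.0276
Iteration 1: beta = 0.0, y = -4.7136 + 0.0*(-4.7136 + 4.7136) = -4.7136
  grad(y) = -74.9904, v = y - alpha*grad = -2.6439
  prox(v) = soft_thresh(-2.6439, 0.0339) = -2.6099
Iteration 2: beta = 0.3333, y = -2.6099 + 0.3333*(-2.6099 + 4.7136) = -1.9087
  grad(y) = -35.7216, v = y - alpha*grad = -0.9228
  prox(v) = soft_thresh(-0.9228, 0.0339) = -0.8888
Iteration 3: beta = 0.5, y = -0.8888 + 0.5*(-0.8888 + 2.6099) = -0.0283
  grad(y) = -9.3959, v = y - alpha*grad = 0.231
  prox(v) = soft_thresh(0.231, 0.0339) = 0.1971
f(x_3) = 7*0.1971^2 - 9*0.1971 + 1.23*|0.1971| = -1.2595


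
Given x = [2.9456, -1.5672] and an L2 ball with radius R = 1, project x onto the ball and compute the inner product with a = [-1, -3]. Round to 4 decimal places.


Step 1: Compute ||x|| (intermediates to 6 decimals).
||x|| = sqrt(2.9456^2 + (-1.5672)^2) = 3.336566
Step 2: Project.
Since ||x|| > R, scale = R/||x|| = 1/3.336566 = 0.299709, proj(x) = scale * x
proj(x) = [0.882823, -0.469704]
Step 3: Dot product.
a^T * proj(x) = -1*0.882823 - 3*(-0.469704) = 0.5263


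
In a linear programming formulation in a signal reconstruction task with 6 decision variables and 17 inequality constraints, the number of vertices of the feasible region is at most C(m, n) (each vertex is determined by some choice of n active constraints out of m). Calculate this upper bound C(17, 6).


Each vertex corresponds to some choice of n active constraints out of m, so the number of vertices is at most C(m, n) = m! / (n!(m-n)!).
m = 17, n = 6
Numerator: 17 * 16 * 15 * 14 * 13 * 12
Denominator: 6! = 720
C(17, 6) = 12376


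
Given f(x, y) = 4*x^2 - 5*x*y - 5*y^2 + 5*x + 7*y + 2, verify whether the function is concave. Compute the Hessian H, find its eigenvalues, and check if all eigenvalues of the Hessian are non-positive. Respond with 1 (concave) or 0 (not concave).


The Hessian of f(x,y) = 4*x^2 - 5*x*y - 5*y^2 + 5*x + 7*y + 2 is:
H = [[8, -5], [-5, -10]]
Trace = 8 - 10 = -2
Determinant = 8*-10 - (-5)^2 = -105
Discriminant = (-2)^2 - 4*-105 = 424.0
Eigenvalues: lambda_1 = -11.2956, lambda_2 = 9.2956
The function is not concave.

0


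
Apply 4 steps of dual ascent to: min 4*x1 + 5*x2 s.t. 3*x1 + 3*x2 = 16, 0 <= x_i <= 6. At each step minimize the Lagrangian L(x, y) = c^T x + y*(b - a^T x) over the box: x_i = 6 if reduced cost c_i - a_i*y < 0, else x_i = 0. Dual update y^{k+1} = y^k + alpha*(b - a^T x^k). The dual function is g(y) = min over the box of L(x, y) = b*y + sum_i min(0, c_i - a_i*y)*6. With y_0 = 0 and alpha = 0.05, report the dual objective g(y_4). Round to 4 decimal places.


Dual ascent for LP: min 4*x1 + 5*x2, 3*x1 + 3*x2 = 16, 0 <= x_i <= 6
Step 1: y^k = 0.0, reduced costs: (4.0, 5.0)
  x^k = (0.0, 0.0), subgradient = b - a^T x = 16.0
  y^{k+1} = 0.0 + 0.05*16.0 = 0.8
Step 2: y^k = 0.8, reduced costs: (1.6, 2.6)
  x^k = (0.0, 0.0), subgradient = b - a^T x = 16.0
  y^{k+1} = 0.8 + 0.05*16.0 = 1.6
Step 3: y^k = 1.6, reduced costs: (-0.8, 0.2)
  x^k = (6.0, 0.0), subgradient = b - a^T x = -2.0
  y^{k+1} = 1.6 + 0.05*-2.0 = 1.5
Step 4: y^k = 1.5, reduced costs: (-0.5, 0.5)
  x^k = (6.0, 0.0), subgradient = b - a^T x = -2.0
  y^{k+1} = 1.5 + 0.05*-2.0 = 1.4
Dual objective at y_4 = 1.4: reduced costs (-0.2, 0.8), box minimizer x = (6.0, 0.0)
g(y_4) = b*y + (c1 - a1*y)*x1 + (c2 - a2*y)*x2 = 16*1.4 + (-0.2)*6.0 + 0.8*0.0 = 22.4 - 1.2 + 0.0 = 21.2


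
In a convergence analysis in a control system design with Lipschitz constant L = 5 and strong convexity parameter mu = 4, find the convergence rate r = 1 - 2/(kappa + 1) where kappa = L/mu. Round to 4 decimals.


Step 1: Compute the condition number.
kappa = L/mu = 5/4 = 1.25
Step 2: Compute the convergence rate.
r = 1 - 2/(kappa + 1) = 1 - 2*mu/(L + mu) = (L - mu)/(L + mu) = 1/9 = 0.1111


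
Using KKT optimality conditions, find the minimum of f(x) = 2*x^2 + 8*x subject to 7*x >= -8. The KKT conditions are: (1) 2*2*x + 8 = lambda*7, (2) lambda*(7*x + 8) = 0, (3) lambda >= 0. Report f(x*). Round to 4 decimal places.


Step 1: Try lambda = 0 (constraint inactive).
x_unc = -8/(2*2) = -2.0
Check: 7*-2.0 = -14.0 < -8 -- violated!
Step 2: Constraint must be active: 7*x = -8
x* = -8/7 = -1.1429 (rounded; the exact value -8/7 is used below)
lambda = (2*2*(-8/7) + 8)/7 = 0.4898
Step 3: Compute optimal value.
f(x*) = 2*(-8/7)^2 + 8*(-8/7) = -6.5306


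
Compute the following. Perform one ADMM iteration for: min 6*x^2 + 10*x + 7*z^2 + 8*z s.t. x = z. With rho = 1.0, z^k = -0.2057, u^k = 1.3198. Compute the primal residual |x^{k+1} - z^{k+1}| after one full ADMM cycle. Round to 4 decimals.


ADMM iteration with rho = 1.0, z^k = -0.2057, u^k = 1.3198
Step 1: x-update.
Minimize 6*x^2 + 10*x + (1.0/2)*(x + 0.2057 + 1.3198)^2
FOC: (2*6 + 1.0)*x = -10 + 1.0*(-0.2057 - 1.3198)
x^{k+1} = -0.8866
Step 2: z-update.
Minimize 7*z^2 + 8*z + (1.0/2)*(-0.8866 - z + 1.3198)^2
FOC: (2*7 + 1.0)*z = -8 + 1.0*(-0.8866 + 1.3198)
z^{k+1} = -0.5045
Step 3: u-update.
u^{k+1} = 1.3198 - 0.8866 + 0.5045 = 0.9377
Step 4: Primal residual = |-0.8866 + 0.5045| = 0.3821


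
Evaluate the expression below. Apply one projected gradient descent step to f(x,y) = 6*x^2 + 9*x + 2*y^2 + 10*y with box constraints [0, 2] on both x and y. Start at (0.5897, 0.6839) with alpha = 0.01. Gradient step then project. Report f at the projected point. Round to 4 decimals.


Step 1: Compute gradient at (0.5897, 0.6839).
grad_x = 2*6*0.5897 + 9 = 16.0764
grad_y = 2*2*0.6839 + 10 = 12.7356
Step 2: Gradient step.
x_raw = 0.5897 - 0.01*16.0764 = 0.4289
y_raw = 0.6839 - 0.01*12.7356 = 0.5565
Step 3: Project onto [0, 2].
x_proj = clip(0.4289) = 0.4289
y_proj = clip(0.5565) = 0.5565
Step 4: Evaluate f.
f(0.4289, 0.5565) = 11.1493


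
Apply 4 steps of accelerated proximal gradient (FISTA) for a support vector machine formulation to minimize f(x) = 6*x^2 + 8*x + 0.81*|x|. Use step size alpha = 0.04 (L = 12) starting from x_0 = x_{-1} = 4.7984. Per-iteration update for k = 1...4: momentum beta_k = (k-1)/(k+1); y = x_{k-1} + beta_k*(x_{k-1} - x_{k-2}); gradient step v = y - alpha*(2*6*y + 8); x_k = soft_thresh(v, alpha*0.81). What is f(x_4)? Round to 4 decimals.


FISTA on f(x) = 6*x^2 + 8*x + 0.81*|x|
L = 12, alpha = 0.04
Iteration 1: beta = 0.0, y = 4.7984 + 0.0*(4.7984 - 4.7984) = 4.7984
  grad(y) = 65.5808, v = y - alpha*grad = 2.1752
  prox(v) = soft_thresh(2.1752, 0.0324) = 2.1428
Iteration 2: beta = 0.3333, y = 2.1428 + 0.3333*(2.1428 - 4.7984) = 1.2576
  grad(y) = 23.0907, v = y - alpha*grad = 0.3339
  prox(v) = soft_thresh(0.3339, 0.0324) = 0.3015
Iteration 3: beta = 0.5, y = 0.3015 + 0.5*(0.3015 - 2.1428) = -0.6191
  grad(y) = 0.5709, v = y - alpha*grad = -0.6419
  prox(v) = soft_thresh(-0.6419, 0.0324) = -0.6095
Iteration 4: beta = 0.6, y = -0.6095 + 0.6*(-0.6095 - 0.3015) = -1.1562
  grad(y) = -5.8739, v = y - alpha*grad = -0.9212
  prox(v) = soft_thresh(-0.9212, 0.0324) = -0.8888
f(x_4) = 6*(-0.8888)^2 + 8*(-0.8888) + 0.81*|-0.8888| = -1.6507


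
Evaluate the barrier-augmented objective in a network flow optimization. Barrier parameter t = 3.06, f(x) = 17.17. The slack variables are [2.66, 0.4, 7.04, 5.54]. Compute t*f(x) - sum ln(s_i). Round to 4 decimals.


Step 1: Compute log-barrier.
ln values: [0.9783, -0.9163, 1.9516, 1.712]
phi = -(0.9783 - 0.9163 + 1.9516 + 1.712) = -3.7256
Step 2: Compute augmented objective.
t*f(x) = 3.06*17.17 = 52.5402
Total = 52.5402 - 3.7256 = 48.8146


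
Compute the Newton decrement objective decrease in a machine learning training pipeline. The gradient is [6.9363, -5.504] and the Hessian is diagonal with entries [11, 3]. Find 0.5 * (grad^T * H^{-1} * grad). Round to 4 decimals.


Step 1: H is diagonal, so H^(-1) * g = [0.6306, -1.8347].
Step 2: g^T H^(-1) g = sum_i g_i^2 / H_ii
  = (6.9363)^2/11 + (-5.504)^2/3
  = 4.3738 + 10.098 = 14.4718
Step 3: Objective decrease = 0.5 * g^T H^(-1) g = 7.2359


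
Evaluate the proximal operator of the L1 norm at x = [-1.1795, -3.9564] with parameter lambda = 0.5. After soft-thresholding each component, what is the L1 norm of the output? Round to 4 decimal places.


Soft-thresholding with lambda = 0.5:
prox(-1.1795) = sign(-1.1795)*max(|-1.1795| - 0.5, 0) = -0.6795
prox(-3.9564) = sign(-3.9564)*max(|-3.9564| - 0.5, 0) = -3.4564
prox(x) = [-0.6795, -3.4564]
||prox(x)||_1 = 0.6795 + 3.4564 = 4.1359


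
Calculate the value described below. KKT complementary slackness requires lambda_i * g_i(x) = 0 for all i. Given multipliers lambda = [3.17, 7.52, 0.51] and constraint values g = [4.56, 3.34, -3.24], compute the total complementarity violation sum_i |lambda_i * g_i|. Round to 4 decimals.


KKT complementary slackness check:
lambda_1 * g_1 = 3.17 * 4.56 = 14.4552
lambda_2 * g_2 = 7.52 * 3.34 = 25.1168
lambda_3 * g_3 = 0.51 * -3.24 = -1.6524
Total violation = 14.4552 + 25.1168 + 1.6524 = 41.2244


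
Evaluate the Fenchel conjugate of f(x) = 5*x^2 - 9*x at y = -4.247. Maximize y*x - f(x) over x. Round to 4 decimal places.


f*(y) = sup_x {y*x - a*x^2 - b*x} = sup_x {(y-b)*x - a*x^2}
FOC: (y - b) - 2a*x = 0 => x* = (y - b)/(2a)
x* = (-4.247 + 9)/(2*5) = 0.4753
f*(-4.247) = (y-b)^2/(4a) = (-4.247 + 9)^2/(4*5)
= 22.591/20 = 1.1296


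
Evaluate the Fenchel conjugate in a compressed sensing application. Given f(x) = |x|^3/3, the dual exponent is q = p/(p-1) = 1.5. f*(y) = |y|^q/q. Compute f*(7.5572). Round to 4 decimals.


The conjugate exponent q satisfies 1/p + 1/q = 1.
p = 3, so q = 3/(3 - 1) = 1.5
|y|^q = 7.5572^1.5 = 20.775
f*(7.5572) = 20.775 / 1.5 = 13.85


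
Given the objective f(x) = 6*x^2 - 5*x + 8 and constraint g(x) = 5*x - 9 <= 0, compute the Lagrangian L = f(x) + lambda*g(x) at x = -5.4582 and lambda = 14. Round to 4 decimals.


Step 1: Evaluate f(x).
f(-5.4582) = 6*(-5.4582)^2 - 5*(-5.4582) + 8 = 214.0427
Step 2: Evaluate g(x).
g(-5.4582) = 5*-5.4582 - 9 = -36.291
Step 3: Compute Lagrangian.
L = 214.0427 + 14*-36.291 = -294.0313


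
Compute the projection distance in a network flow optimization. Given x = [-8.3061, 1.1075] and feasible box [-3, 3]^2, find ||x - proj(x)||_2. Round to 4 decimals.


Project each component onto [-3, 3].
clip(-8.3061) = -3.0, clip(1.1075) = 1.1075
Projection = [-3.0, 1.1075]
Squared diffs: [28.1547, 0.0]
Distance = sqrt(28.1547) = 5.3061


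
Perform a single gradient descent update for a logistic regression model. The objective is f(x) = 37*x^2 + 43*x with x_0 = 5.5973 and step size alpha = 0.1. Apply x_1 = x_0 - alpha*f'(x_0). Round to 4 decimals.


We compute the gradient at x_0 and apply the update.
f'(x) = 74*x + 43
f'(5.5973) = 74*5.5973 + 43 = 457.2002
x_1 = 5.5973 - 0.1*457.2002 = -40.1227


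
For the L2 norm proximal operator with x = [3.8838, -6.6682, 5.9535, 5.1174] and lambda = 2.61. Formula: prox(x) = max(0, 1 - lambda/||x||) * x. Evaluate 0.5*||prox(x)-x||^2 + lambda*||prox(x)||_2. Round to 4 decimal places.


Step 1: Compute ||x||.
||x|| = 11.0082
Step 2: Compute scaling factor.
scale = max(0, 1 - 2.61/11.0082) = 0.7629
Step 3: prox(x) = [2.963, -5.0872, 4.542, 3.9041]
||prox(x)|| = 8.3982
Step 4: Proximal objective.
0.5*||prox-x||^2 = 3.4061
lambda*||prox|| = 21.9193
Total = 25.3254


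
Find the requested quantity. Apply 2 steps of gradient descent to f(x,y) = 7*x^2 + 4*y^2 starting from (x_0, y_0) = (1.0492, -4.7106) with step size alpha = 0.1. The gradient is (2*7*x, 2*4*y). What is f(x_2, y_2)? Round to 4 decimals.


Gradient descent on f(x,y) = 7*x^2 + 4*y^2.
Starting point: (1.0492, -4.7106), alpha = 0.1
Step 1: grad_x = 2*7*1.0492 = 14.6888, grad_y = 2*4*-4.7106 = -37.6848
  x_1 = 1.0492 - 0.1*14.6888 = -0.4197
  y_1 = -4.7106 - 0.1*-37.6848 = -0.9421
Step 2: grad_x = 2*7*-0.4197 = -5.8755, grad_y = 2*4*-0.9421 = -7.537
  x_2 = -0.4197 - 0.1*-5.8755 = 0.1679
  y_2 = -0.9421 - 0.1*-7.537 = -0.1884
f(0.1679, -0.1884) = 7*0.1679^2 + 4*(-0.1884)^2 = 0.3393


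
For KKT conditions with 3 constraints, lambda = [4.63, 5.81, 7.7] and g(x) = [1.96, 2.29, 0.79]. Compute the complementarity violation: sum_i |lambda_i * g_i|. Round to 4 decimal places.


KKT complementary slackness check:
lambda_1 * g_1 = 4.63 * 1.96 = 9.0748
lambda_2 * g_2 = 5.81 * 2.29 = 13.3049
lambda_3 * g_3 = 7.7 * 0.79 = 6.083
Total violation = 9.0748 + 13.3049 + 6.083 = 28.4627


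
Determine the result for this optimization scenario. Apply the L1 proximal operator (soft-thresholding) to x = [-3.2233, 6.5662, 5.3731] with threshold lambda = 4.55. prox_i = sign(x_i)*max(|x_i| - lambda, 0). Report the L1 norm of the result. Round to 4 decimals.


Soft-thresholding with lambda = 4.55:
prox(-3.2233) = sign(-3.2233)*max(|-3.2233| - 4.55, 0) = 0.0
prox(6.5662) = sign(6.5662)*max(|6.5662| - 4.55, 0) = 2.0162
prox(5.3731) = sign(5.3731)*max(|5.3731| - 4.55, 0) = 0.8231
prox(x) = [0.0, 2.0162, 0.8231]
||prox(x)||_1 = 0.0 + 2.0162 + 0.8231 = 2.8393


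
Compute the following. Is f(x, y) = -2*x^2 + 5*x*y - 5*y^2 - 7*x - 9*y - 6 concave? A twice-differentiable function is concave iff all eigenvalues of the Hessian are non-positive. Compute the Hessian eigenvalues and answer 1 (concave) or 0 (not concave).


The Hessian of f(x,y) = -2*x^2 + 5*x*y - 5*y^2 - 7*x - 9*y - 6 is:
H = [[-4, 5], [5, -10]]
Trace = -4 - 10 = -14
Determinant = -4*-10 - (5)^2 = 15
Discriminant = (-14)^2 - 4*15 = 136.0
Eigenvalues: lambda_1 = -12.831, lambda_2 = -1.169
The function is concave.

1


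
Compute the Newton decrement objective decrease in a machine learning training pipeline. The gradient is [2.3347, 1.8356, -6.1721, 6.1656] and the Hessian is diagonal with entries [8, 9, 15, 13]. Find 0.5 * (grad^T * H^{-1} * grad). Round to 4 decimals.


Step 1: H is diagonal, so H^(-1) * g = [0.2918, 0.204, -0.4115, 0.4743].
Step 2: g^T H^(-1) g = sum_i g_i^2 / H_ii
  = (2.3347)^2/8 + (1.8356)^2/9 + (-6.1721)^2/15 + (6.1656)^2/13
  = 0.6814 + 0.3744 + 2.5397 + 2.9242 = 6.5196
Step 3: Objective decrease = 0.5 * g^T H^(-1) g = 3.2598


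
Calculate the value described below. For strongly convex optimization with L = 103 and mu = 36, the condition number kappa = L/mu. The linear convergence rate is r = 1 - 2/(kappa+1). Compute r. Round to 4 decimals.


Step 1: Compute the condition number.
kappa = L/mu = 103/36 = 2.8611
Step 2: Compute the convergence rate.
r = 1 - 2/(kappa + 1) = 1 - 2*mu/(L + mu) = (L - mu)/(L + mu) = 67/139 = 0.482


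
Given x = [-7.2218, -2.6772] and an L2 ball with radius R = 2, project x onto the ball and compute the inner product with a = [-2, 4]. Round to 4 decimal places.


Step 1: Compute ||x|| (intermediates to 6 decimals).
||x|| = sqrt((-7.2218)^2 + (-2.6772)^2) = 7.702064
Step 2: Project.
Since ||x|| > R, scale = R/||x|| = 2/7.702064 = 0.259671, proj(x) = scale * x
proj(x) = [-1.875292, -0.695191]
Step 3: Dot product.
a^T * proj(x) = -2*(-1.875292) + 4*(-0.695191) = 0.9698


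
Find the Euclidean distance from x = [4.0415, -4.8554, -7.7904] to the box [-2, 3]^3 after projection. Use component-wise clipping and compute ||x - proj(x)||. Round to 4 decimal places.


Project each component onto [-2, 3].
clip(4.0415) = 3.0, clip(-4.8554) = -2.0, clip(-7.7904) = -2.0
Projection = [3.0, -2.0, -2.0]
Squared diffs: [1.0847, 8.1533, 33.5287]
Distance = sqrt(42.7667) = 6.5396


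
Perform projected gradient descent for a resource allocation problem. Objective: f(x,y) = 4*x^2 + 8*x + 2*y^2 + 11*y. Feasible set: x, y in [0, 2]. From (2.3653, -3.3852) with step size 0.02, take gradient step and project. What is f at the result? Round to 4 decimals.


Step 1: Compute gradient at (2.3653, -3.3852).
grad_x = 2*4*2.3653 + 8 = 26.9224
grad_y = 2*2*-3.3852 + 11 = -2.5408
Step 2: Gradient step.
x_raw = 2.3653 - 0.02*26.9224 = 1.8269
y_raw = -3.3852 - 0.02*-2.5408 = -3.3344
Step 3: Project onto [0, 2].
x_proj = clip(1.8269) = 1.8269
y_proj = clip(-3.3344) = 0.0
Step 4: Evaluate f.
f(1.8269, 0.0) = 27.9644


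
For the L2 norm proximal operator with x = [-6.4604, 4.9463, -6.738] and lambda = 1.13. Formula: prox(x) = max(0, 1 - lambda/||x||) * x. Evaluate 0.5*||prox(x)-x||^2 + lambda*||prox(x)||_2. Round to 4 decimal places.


Step 1: Compute ||x||.
||x|| = 10.5642
Step 2: Compute scaling factor.
scale = max(0, 1 - 1.13/10.5642) = 0.893
Step 3: prox(x) = [-5.7694, 4.4172, -6.0173]
||prox(x)|| = 9.4342
Step 4: Proximal objective.
0.5*||prox-x||^2 = 0.6385
lambda*||prox|| = 10.6606
Total = 11.2991


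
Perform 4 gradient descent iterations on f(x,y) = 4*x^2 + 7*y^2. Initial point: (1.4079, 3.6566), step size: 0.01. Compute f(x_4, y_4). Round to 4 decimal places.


Gradient descent on f(x,y) = 4*x^2 + 7*y^2.
Starting point: (1.4079, 3.6566), alpha = 0.01
Step 1: grad_x = 2*4*1.4079 = 11.2632, grad_y = 2*7*3.6566 = 51.1924
  x_1 = 1.4079 - 0.01*11.2632 = 1.2953
  y_1 = 3.6566 - 0.01*51.1924 = 3.1447
Step 2: grad_x = 2*4*1.2953 = 10.3621, grad_y = 2*7*3.1447 = 44.0255
  x_2 = 1.2953 - 0.01*10.3621 = 1.1916
  y_2 = 3.1447 - 0.01*44.0255 = 2.7044
Step 3: grad_x = 2*4*1.1916 = 9.5332, grad_y = 2*7*2.7044 = 37.8619
  x_3 = 1.1916 - 0.01*9.5332 = 1.0963
  y_3 = 2.7044 - 0.01*37.8619 = 2.3258
Step 4: grad_x = 2*4*1.0963 = 8.7705, grad_y = 2*7*2.3258 = 32.5612
  x_4 = 1.0963 - 0.01*8.7705 = 1.0086
  y_4 = 2.3258 - 0.01*32.5612 = 2.0002
f(1.0086, 2.0002) = 4*1.0086^2 + 7*2.0002^2 = 32.0745


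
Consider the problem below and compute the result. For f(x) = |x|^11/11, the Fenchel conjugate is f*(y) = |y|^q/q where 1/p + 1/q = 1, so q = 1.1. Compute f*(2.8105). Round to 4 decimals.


The conjugate exponent q satisfies 1/p + 1/q = 1.
p = 11, so q = 11/(11 - 1) = 1.1
|y|^q = 2.8105^1.1 = 3.1165
f*(2.8105) = 3.1165 / 1.1 = 2.8331


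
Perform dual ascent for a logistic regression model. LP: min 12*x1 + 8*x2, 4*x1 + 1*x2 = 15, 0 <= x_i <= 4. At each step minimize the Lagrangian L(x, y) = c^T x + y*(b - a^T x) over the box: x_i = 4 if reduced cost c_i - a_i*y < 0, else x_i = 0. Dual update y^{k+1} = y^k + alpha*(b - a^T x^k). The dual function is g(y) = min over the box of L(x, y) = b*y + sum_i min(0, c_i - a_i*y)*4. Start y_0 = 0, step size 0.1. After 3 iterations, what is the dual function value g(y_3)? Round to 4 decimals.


Dual ascent for LP: min 12*x1 + 8*x2, 4*x1 + 1*x2 = 15, 0 <= x_i <= 4
Step 1: y^k = 0.0, reduced costs: (12.0, 8.0)
  x^k = (0.0, 0.0), subgradient = b - a^T x = 15.0
  y^{k+1} = 0.0 + 0.1*15.0 = 1.5
Step 2: y^k = 1.5, reduced costs: (6.0, 6.5)
  x^k = (0.0, 0.0), subgradient = b - a^T x = 15.0
  y^{k+1} = 1.5 + 0.1*15.0 = 3.0
Step 3: y^k = 3.0, reduced costs: (0.0, 5.0)
  x^k = (0.0, 0.0), subgradient = b - a^T x = 15.0
  y^{k+1} = 3.0 + 0.1*15.0 = 4.5
Dual objective at y_3 = 4.5: reduced costs (-6.0, 3.5), box minimizer x = (4.0, 0.0)
g(y_3) = b*y + (c1 - a1*y)*x1 + (c2 - a2*y)*x2 = 15*4.5 + (-6.0)*4.0 + 3.5*0.0 = 67.5 - 24.0 + 0.0 = 43.5


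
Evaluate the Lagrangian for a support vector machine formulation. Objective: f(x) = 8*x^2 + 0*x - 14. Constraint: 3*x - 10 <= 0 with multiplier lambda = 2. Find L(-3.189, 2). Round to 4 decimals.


Step 1: Evaluate f(x).
f(-3.189) = 8*(-3.189)^2 + 0*(-3.189) - 14 = 67.3578
Step 2: Evaluate g(x).
g(-3.189) = 3*-3.189 - 10 = -19.567
Step 3: Compute Lagrangian.
L = 67.3578 + 2*-19.567 = 28.2238


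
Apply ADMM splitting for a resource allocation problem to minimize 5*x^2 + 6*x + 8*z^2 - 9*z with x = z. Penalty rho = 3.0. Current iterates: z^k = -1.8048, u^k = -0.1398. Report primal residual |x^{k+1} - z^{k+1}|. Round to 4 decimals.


ADMM iteration with rho = 3.0, z^k = -1.8048, u^k = -0.1398
Step 1: x-update.
Minimize 5*x^2 + 6*x + (3.0/2)*(x + 1.8048 - 0.1398)^2
FOC: (2*5 + 3.0)*x = -6 + 3.0*(-1.8048 + 0.1398)
x^{k+1} = -0.8458
Step 2: z-update.
Minimize 8*z^2 - 9*z + (3.0/2)*(-0.8458 - z - 0.1398)^2
FOC: (2*8 + 3.0)*z = 9 + 3.0*(-0.8458 - 0.1398)
z^{k+1} = 0.3181
Step 3: u-update.
u^{k+1} = -0.1398 - 0.8458 - 0.3181 = -1.3036
Step 4: Primal residual = |-0.8458 - 0.3181| = 1.1638


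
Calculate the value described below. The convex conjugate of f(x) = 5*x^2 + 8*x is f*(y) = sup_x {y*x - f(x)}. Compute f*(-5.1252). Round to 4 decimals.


f*(y) = sup_x {y*x - a*x^2 - b*x} = sup_x {(y-b)*x - a*x^2}
FOC: (y - b) - 2a*x = 0 => x* = (y - b)/(2a)
x* = (-5.1252 - 8)/(2*5) = -1.3125
f*(-5.1252) = (y-b)^2/(4a) = (-5.1252 - 8)^2/(4*5)
= 172.2709/20 = 8.6135


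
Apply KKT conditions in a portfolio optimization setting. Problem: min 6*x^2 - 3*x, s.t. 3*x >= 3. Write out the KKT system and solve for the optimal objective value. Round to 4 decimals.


Step 1: Try lambda = 0 (constraint inactive).
x_unc = 3/(2*6) = 0.25
Check: 3*0.25 = 0.75 < 3 -- violated!
Step 2: Constraint must be active: 3*x = 3
x* = 3/3 = 1.0
lambda = (2*6*1.0 - 3)/3 = 3.0
Step 3: Compute optimal value.
f(x*) = 6*1.0^2 - 3*1.0 = 3.0


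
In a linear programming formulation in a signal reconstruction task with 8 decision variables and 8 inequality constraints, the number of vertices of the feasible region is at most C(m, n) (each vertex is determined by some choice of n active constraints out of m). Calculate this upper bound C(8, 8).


Each vertex corresponds to some choice of n active constraints out of m, so the number of vertices is at most C(m, n) = m! / (n!(m-n)!).
m = 8, n = 8
Numerator: 8 * 7 * 6 * 5 * 4 * 3 * 2 * 1
Denominator: 8! = 40320
C(8, 8) = 1


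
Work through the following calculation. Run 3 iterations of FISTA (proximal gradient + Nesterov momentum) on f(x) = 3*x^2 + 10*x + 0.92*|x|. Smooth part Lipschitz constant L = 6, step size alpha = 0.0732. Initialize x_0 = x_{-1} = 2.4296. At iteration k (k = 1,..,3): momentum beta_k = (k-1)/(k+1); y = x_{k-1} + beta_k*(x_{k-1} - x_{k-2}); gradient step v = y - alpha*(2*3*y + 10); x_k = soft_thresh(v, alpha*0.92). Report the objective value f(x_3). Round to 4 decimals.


FISTA on f(x) = 3*x^2 + 10*x + 0.92*|x|
L = 6, alpha = 0.0732
Iteration 1: beta = 0.0, y = 2.4296 + 0.0*(2.4296 - 2.4296) = 2.4296
  grad(y) = 24.5776, v = y - alpha*grad = 0.6305
  prox(v) = soft_thresh(0.6305, 0.0673) = 0.5632
Iteration 2: beta = 0.3333, y = 0.5632 + 0.3333*(0.5632 - 2.4296) = -0.059
  grad(y) = 9.6462, v = y - alpha*grad = -0.7651
  prox(v) = soft_thresh(-0.7651, 0.0673) = -0.6977
Iteration 3: beta = 0.5, y = -0.6977 + 0.5*(-0.6977 - 0.5632) = -1.3282
  grad(y) = 2.031, v = y - alpha*grad = -1.4768
  prox(v) = soft_thresh(-1.4768, 0.0673) = -1.4095
f(x_3) = 3*(-1.4095)^2 + 10*(-1.4095) + 0.92*|-1.4095| = -6.8382


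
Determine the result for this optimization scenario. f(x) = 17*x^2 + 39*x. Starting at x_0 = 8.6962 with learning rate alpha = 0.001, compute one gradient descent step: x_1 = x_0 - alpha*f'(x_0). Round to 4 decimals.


We compute the gradient at x_0 and apply the update.
f'(x) = 34*x + 39
f'(8.6962) = 34*8.6962 + 39 = 334.6708
x_1 = 8.6962 - 0.001*334.6708 = 8.3615


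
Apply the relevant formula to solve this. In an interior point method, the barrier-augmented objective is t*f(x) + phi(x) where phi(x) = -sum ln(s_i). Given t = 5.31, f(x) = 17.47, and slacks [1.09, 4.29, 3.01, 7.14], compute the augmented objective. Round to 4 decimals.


Step 1: Compute log-barrier.
ln values: [0.0862, 1.4563, 1.1019, 1.9657]
phi = -(0.0862 + 1.4563 + 1.1019 + 1.9657) = -4.6101
Step 2: Compute augmented objective.
t*f(x) = 5.31*17.47 = 92.7657
Total = 92.7657 - 4.6101 = 88.1556


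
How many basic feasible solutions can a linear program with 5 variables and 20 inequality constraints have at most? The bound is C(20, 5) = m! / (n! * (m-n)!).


Each vertex corresponds to some choice of n active constraints out of m, so the number of vertices is at most C(m, n) = m! / (n!(m-n)!).
m = 20, n = 5
Numerator: 20 * 19 * 18 * 17 * 16
Denominator: 5! = 120
C(20, 5) = 15504


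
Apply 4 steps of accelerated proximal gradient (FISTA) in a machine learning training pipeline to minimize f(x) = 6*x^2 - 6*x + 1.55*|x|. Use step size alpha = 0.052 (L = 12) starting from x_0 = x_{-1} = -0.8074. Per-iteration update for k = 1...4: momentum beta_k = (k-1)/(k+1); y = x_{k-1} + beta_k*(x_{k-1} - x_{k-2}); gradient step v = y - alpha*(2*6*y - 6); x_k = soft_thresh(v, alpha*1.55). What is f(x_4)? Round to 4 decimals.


FISTA on f(x) = 6*x^2 - 6*x + 1.55*|x|
L = 12, alpha = 0.052
Iteration 1: beta = 0.0, y = -0.8074 + 0.0*(-0.8074 + 0.8074) = -0.8074
  grad(y) = -15.6888, v = y - alpha*grad = 0.0084
  prox(v) = soft_thresh(0.0084, 0.0806) = 0.0
Iteration 2: beta = 0.3333, y = 0.0 + 0.3333*(0.0 + 0.8074) = 0.2691
  grad(y) = -2.7704, v = y - alpha*grad = 0.4132
  prox(v) = soft_thresh(0.4132, 0.0806) = 0.3326
Iteration 3: beta = 0.5, y = 0.3326 + 0.5*(0.3326 - 0.0) = 0.4989
  grad(y) = -0.0133, v = y - alpha*grad = 0.4996
  prox(v) = soft_thresh(0.4996, 0.0806) = 0.419
Iteration 4: beta = 0.6, y = 0.419 + 0.6*(0.419 - 0.3326) = 0.4708
  grad(y) = -0.3502, v = y - alpha*grad = 0.489
  prox(v) = soft_thresh(0.489, 0.0806) = 0.4084
f(x_4) = 6*0.4084^2 - 6*0.4084 + 1.55*|0.4084| = -0.8166


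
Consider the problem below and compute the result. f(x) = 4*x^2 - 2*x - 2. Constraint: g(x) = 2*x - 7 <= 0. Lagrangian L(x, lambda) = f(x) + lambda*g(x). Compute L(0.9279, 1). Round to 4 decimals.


Step 1: Evaluate f(x).
f(0.9279) = 4*0.9279^2 - 2*0.9279 - 2 = -0.4118
Step 2: Evaluate g(x).
g(0.9279) = 2*0.9279 - 7 = -5.1442
Step 3: Compute Lagrangian.
L = -0.4118 + 1*-5.1442 = -5.556


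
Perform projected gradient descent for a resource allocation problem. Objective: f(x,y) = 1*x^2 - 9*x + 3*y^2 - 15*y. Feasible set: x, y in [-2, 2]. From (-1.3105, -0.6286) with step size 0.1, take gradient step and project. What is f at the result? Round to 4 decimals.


Step 1: Compute gradient at (-1.3105, -0.6286).
grad_x = 2*1*-1.3105 - 9 = -11.621
grad_y = 2*3*-0.6286 - 15 = -18.7716
Step 2: Gradient step.
x_raw = -1.3105 - 0.1*-11.621 = -0.1484
y_raw = -0.6286 - 0.1*-18.7716 = 1.2486
Step 3: Project onto [-2, 2].
x_proj = clip(-0.1484) = -0.1484
y_proj = clip(1.2486) = 1.2486
Step 4: Evaluate f.
f(-0.1484, 1.2486) = -12.6941


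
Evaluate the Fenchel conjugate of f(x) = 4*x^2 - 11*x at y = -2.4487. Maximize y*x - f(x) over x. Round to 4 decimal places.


f*(y) = sup_x {y*x - a*x^2 - b*x} = sup_x {(y-b)*x - a*x^2}
FOC: (y - b) - 2a*x = 0 => x* = (y - b)/(2a)
x* = (-2.4487 + 11)/(2*4) = 1.0689
f*(-2.4487) = (y-b)^2/(4a) = (-2.4487 + 11)^2/(4*4)
= 73.1247/16 = 4.5703


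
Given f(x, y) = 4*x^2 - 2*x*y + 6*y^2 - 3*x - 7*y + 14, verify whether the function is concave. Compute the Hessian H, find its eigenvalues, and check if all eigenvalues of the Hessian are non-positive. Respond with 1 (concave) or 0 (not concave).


The Hessian of f(x,y) = 4*x^2 - 2*x*y + 6*y^2 - 3*x - 7*y + 14 is:
H = [[8, -2], [-2, 12]]
Trace = 8 + 12 = 20
Determinant = 8*12 - (-2)^2 = 92
Discriminant = (20)^2 - 4*92 = 32.0
Eigenvalues: lambda_1 = 7.1716, lambda_2 = 12.8284
The function is not concave.

0


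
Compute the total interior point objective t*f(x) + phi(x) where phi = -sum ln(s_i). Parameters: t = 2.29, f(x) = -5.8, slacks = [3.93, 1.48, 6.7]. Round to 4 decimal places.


Step 1: Compute log-barrier.
ln values: [1.3686, 0.392, 1.9021]
phi = -(1.3686 + 0.392 + 1.9021) = -3.6628
Step 2: Compute augmented objective.
t*f(x) = 2.29*-5.8 = -13.282
Total = -13.282 - 3.6628 = -16.9448


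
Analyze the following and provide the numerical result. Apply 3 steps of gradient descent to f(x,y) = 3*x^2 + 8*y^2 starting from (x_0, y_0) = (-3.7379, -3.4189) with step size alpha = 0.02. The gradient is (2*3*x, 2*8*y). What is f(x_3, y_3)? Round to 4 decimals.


Gradient descent on f(x,y) = 3*x^2 + 8*y^2.
Starting point: (-3.7379, -3.4189), alpha = 0.02
Step 1: grad_x = 2*3*-3.7379 = -22.4274, grad_y = 2*8*-3.4189 = -54.7024
  x_1 = -3.7379 - 0.02*-22.4274 = -3.2894
  y_1 = -3.4189 - 0.02*-54.7024 = -2.3249
Step 2: grad_x = 2*3*-3.2894 = -19.7361, grad_y = 2*8*-2.3249 = -37.1976
  x_2 = -3.2894 - 0.02*-19.7361 = -2.8946
  y_2 = -2.3249 - 0.02*-37.1976 = -1.5809
Step 3: grad_x = 2*3*-2.8946 = -17.3678, grad_y = 2*8*-1.5809 = -25.2944
  x_3 = -2.8946 - 0.02*-17.3678 = -2.5473
  y_3 = -1.5809 - 0.02*-25.2944 = -1.075
f(-2.5473, -1.075) = 3*(-2.5473)^2 + 8*(-1.075)^2 = 28.711


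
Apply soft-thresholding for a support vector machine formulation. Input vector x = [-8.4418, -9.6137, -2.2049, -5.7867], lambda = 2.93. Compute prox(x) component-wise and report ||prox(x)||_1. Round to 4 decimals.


Soft-thresholding with lambda = 2.93:
prox(-8.4418) = sign(-8.4418)*max(|-8.4418| - 2.93, 0) = -5.5118
prox(-9.6137) = sign(-9.6137)*max(|-9.6137| - 2.93, 0) = -6.6837
prox(-2.2049) = sign(-2.2049)*max(|-2.2049| - 2.93, 0) = 0.0
prox(-5.7867) = sign(-5.7867)*max(|-5.7867| - 2.93, 0) = -2.8567
prox(x) = [-5.5118, -6.6837, 0.0, -2.8567]
||prox(x)||_1 = 5.5118 + 6.6837 + 0.0 + 2.8567 = 15.0522


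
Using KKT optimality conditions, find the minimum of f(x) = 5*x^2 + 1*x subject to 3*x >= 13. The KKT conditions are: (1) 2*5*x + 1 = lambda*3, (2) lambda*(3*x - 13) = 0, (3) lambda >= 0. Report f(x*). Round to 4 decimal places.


Step 1: Try lambda = 0 (constraint inactive).
x_unc = -1/(2*5) = -0.1
Check: 3*-0.1 = -0.3 < 13 -- violated!
Step 2: Constraint must be active: 3*x = 13
x* = 13/3 = 4.3333 (rounded; the exact value 13/3 is used below)
lambda = (2*5*(13/3) + 1)/3 = 14.7778
Step 3: Compute optimal value.
f(x*) = 5*(13/3)^2 + 1*(13/3) = 98.2222


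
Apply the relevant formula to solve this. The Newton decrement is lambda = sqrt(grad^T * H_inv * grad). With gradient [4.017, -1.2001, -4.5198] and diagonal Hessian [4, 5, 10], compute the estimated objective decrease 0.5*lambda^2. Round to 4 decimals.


Step 1: H is diagonal, so H^(-1) * g = [1.0043, -0.24, -0.452].
Step 2: g^T H^(-1) g = sum_i g_i^2 / H_ii
  = (4.017)^2/4 + (-1.2001)^2/5 + (-4.5198)^2/10
  = 4.0341 + 0.288 + 2.0429 = 6.365
Step 3: Objective decrease = 0.5 * g^T H^(-1) g = 3.1825


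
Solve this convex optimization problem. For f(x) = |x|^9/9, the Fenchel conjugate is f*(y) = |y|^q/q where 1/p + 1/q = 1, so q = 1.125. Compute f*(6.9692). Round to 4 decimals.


The conjugate exponent q satisfies 1/p + 1/q = 1.
p = 9, so q = 9/(9 - 1) = 1.125
|y|^q = 6.9692^1.125 = 8.8834
f*(6.9692) = 8.8834 / 1.125 = 7.8964


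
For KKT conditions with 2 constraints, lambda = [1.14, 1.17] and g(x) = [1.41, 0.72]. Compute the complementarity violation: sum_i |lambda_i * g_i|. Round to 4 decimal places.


KKT complementary slackness check:
lambda_1 * g_1 = 1.14 * 1.41 = 1.6074
lambda_2 * g_2 = 1.17 * 0.72 = 0.8424
Total violation = 1.6074 + 0.8424 = 2.4498


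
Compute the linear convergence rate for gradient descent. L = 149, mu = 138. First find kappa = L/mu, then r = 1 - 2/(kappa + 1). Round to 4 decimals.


Step 1: Compute the condition number.
kappa = L/mu = 149/138 = 1.0797
Step 2: Compute the convergence rate.
r = 1 - 2/(kappa + 1) = 1 - 2*mu/(L + mu) = (L - mu)/(L + mu) = 11/287 = 0.0383


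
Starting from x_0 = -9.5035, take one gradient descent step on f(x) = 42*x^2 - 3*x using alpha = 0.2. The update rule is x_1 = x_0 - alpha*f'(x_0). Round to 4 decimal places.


We compute the gradient at x_0 and apply the update.
f'(x) = 84*x - 3
f'(-9.5035) = 84*-9.5035 - 3 = -801.294
x_1 = -9.5035 - 0.2*-801.294 = 150.7553


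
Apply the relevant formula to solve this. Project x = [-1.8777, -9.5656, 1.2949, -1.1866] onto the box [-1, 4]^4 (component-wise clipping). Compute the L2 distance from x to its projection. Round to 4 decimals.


Project each component onto [-1, 4].
clip(-1.8777) = -1.0, clip(-9.5656) = -1.0, clip(1.2949) = 1.2949, clip(-1.1866) = -1.0
Projection = [-1.0, -1.0, 1.2949, -1.0]
Squared diffs: [0.7704, 73.3695, 0.0, 0.0348]
Distance = sqrt(74.1747) = 8.6125
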